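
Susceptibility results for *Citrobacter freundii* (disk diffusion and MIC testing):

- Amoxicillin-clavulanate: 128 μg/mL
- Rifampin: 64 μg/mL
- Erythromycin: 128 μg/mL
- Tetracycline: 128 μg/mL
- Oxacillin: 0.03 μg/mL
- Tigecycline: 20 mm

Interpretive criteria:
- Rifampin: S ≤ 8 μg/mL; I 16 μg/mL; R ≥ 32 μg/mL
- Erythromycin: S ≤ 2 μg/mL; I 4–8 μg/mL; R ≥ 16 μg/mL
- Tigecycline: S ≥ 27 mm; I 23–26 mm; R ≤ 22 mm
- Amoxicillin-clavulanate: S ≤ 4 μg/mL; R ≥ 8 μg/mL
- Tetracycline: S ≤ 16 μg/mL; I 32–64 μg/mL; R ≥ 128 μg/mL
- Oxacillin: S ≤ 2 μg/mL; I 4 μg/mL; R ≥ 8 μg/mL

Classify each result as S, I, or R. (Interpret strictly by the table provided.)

R, R, R, R, S, R

Amoxicillin-clavulanate: 128 μg/mL is ≥ 8 μg/mL ⇒ resistant
Rifampin 64 μg/mL: ≥ 32 μg/mL — Resistant
Erythromycin (128 μg/mL) ≥ 16 μg/mL — R
Tetracycline 128 μg/mL: ≥ 128 μg/mL → resistant
Oxacillin (0.03 μg/mL) ≤ 2 μg/mL ⇒ susceptible
Tigecycline 20 mm: ≤ 22 mm — Resistant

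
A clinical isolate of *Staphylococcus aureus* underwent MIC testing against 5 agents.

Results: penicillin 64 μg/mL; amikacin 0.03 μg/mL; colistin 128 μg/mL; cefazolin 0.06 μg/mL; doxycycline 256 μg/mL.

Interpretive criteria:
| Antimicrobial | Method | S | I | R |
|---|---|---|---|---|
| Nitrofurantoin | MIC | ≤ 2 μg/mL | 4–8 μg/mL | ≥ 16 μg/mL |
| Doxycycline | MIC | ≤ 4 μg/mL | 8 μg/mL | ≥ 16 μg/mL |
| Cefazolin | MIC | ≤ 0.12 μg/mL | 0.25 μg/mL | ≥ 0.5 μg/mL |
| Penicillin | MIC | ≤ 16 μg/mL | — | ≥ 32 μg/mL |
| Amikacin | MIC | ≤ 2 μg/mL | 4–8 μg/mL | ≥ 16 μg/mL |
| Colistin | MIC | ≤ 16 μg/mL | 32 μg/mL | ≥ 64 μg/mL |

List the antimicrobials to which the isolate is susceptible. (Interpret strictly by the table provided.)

Penicillin: 64 μg/mL is ≥ 32 μg/mL ⇒ resistant
Amikacin (0.03 μg/mL) ≤ 2 μg/mL → S
Colistin: 128 μg/mL is ≥ 64 μg/mL — resistant
Cefazolin (0.06 μg/mL) ≤ 0.12 μg/mL → Susceptible
Doxycycline: 256 μg/mL is ≥ 16 μg/mL — Resistant

amikacin, cefazolin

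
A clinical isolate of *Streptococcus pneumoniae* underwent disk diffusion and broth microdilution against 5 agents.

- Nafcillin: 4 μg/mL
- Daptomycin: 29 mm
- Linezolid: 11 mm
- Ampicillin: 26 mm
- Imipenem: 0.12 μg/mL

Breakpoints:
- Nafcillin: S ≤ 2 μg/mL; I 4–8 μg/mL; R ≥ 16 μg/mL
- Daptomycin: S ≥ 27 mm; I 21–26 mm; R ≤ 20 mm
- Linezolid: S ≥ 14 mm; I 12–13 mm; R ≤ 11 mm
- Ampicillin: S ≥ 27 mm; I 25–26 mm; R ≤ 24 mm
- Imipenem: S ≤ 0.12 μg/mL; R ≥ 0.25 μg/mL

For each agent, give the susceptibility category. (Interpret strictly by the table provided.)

I, S, R, I, S

Nafcillin (4 μg/mL) in 4–8 μg/mL → intermediate
Daptomycin: 29 mm is ≥ 27 mm — S
Linezolid: 11 mm is ≤ 11 mm → R
Ampicillin: 26 mm is in 25–26 mm ⇒ I
Imipenem: 0.12 μg/mL is ≤ 0.12 μg/mL → susceptible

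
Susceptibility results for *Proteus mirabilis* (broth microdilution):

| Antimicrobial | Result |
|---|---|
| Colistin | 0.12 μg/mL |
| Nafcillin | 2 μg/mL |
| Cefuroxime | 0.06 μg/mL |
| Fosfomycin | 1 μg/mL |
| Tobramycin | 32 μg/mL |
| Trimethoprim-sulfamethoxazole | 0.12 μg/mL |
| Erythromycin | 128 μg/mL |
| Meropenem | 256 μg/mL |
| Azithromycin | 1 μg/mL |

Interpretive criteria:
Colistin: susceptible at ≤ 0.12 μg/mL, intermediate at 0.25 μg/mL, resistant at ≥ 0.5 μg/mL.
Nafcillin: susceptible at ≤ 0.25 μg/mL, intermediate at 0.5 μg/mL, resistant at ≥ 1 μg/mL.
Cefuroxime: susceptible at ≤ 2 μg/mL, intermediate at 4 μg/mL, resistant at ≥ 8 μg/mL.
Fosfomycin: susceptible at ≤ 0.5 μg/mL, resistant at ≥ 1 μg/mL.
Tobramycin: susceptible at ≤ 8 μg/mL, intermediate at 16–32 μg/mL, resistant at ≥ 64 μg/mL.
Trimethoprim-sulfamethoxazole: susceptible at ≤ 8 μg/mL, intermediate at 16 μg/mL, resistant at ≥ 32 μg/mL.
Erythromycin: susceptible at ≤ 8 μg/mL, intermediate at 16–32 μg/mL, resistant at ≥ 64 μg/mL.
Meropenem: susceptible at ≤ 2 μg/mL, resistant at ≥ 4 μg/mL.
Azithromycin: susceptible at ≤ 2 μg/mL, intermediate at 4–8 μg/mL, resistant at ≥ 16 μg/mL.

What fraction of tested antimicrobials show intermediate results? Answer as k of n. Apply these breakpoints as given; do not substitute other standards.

Colistin 0.12 μg/mL: ≤ 0.12 μg/mL ⇒ Susceptible
Nafcillin 2 μg/mL: ≥ 1 μg/mL — Resistant
Cefuroxime: 0.06 μg/mL is ≤ 2 μg/mL → S
Fosfomycin: 1 μg/mL is ≥ 1 μg/mL — resistant
Tobramycin 32 μg/mL: in 16–32 μg/mL ⇒ Intermediate
Trimethoprim-sulfamethoxazole 0.12 μg/mL: ≤ 8 μg/mL — susceptible
Erythromycin 128 μg/mL: ≥ 64 μg/mL ⇒ resistant
Meropenem (256 μg/mL) ≥ 4 μg/mL → Resistant
Azithromycin: 1 μg/mL is ≤ 2 μg/mL — S
Intermediate: 1/9

1 of 9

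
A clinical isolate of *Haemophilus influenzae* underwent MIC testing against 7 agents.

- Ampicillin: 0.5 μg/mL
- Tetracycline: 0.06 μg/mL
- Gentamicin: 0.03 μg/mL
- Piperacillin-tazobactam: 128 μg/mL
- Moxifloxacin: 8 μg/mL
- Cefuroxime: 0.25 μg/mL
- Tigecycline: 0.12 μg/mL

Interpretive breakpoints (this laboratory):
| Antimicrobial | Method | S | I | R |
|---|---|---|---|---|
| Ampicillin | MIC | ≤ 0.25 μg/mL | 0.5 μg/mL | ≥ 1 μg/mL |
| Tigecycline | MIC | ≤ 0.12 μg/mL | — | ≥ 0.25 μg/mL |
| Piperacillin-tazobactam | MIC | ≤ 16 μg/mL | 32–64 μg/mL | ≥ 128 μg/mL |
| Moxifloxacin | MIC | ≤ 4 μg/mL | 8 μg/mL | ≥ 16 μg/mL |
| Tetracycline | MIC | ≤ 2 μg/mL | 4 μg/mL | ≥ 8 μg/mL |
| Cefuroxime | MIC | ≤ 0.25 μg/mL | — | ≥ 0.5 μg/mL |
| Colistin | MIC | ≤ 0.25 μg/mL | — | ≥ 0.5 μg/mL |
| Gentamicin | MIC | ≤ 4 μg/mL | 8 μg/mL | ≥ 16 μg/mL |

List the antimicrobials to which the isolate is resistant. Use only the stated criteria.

Ampicillin: 0.5 μg/mL is = 0.5 μg/mL — intermediate
Tetracycline 0.06 μg/mL: ≤ 2 μg/mL ⇒ Susceptible
Gentamicin (0.03 μg/mL) ≤ 4 μg/mL — susceptible
Piperacillin-tazobactam: 128 μg/mL is ≥ 128 μg/mL → R
Moxifloxacin 8 μg/mL: = 8 μg/mL — intermediate
Cefuroxime 0.25 μg/mL: ≤ 0.25 μg/mL — S
Tigecycline (0.12 μg/mL) ≤ 0.12 μg/mL → S

piperacillin-tazobactam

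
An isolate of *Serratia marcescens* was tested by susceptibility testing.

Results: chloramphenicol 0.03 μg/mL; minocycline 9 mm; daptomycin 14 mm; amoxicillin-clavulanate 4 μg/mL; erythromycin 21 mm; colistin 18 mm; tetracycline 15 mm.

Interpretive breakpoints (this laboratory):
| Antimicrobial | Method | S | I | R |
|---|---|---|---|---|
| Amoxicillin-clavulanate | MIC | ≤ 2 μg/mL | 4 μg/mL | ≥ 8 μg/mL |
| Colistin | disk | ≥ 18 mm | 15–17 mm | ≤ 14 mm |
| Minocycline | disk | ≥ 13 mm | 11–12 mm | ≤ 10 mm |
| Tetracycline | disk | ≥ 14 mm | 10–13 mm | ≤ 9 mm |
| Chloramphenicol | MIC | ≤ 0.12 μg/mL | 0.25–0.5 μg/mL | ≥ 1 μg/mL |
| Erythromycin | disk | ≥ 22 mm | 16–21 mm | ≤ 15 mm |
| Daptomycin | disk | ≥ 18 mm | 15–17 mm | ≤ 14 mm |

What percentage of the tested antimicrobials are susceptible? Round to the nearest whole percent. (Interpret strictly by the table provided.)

Chloramphenicol: 0.03 μg/mL is ≤ 0.12 μg/mL — susceptible
Minocycline: 9 mm is ≤ 10 mm ⇒ Resistant
Daptomycin (14 mm) ≤ 14 mm — Resistant
Amoxicillin-clavulanate: 4 μg/mL is = 4 μg/mL → Intermediate
Erythromycin: 21 mm is in 16–21 mm → intermediate
Colistin (18 mm) ≥ 18 mm — S
Tetracycline 15 mm: ≥ 14 mm — susceptible
Susceptible: 3/7

43%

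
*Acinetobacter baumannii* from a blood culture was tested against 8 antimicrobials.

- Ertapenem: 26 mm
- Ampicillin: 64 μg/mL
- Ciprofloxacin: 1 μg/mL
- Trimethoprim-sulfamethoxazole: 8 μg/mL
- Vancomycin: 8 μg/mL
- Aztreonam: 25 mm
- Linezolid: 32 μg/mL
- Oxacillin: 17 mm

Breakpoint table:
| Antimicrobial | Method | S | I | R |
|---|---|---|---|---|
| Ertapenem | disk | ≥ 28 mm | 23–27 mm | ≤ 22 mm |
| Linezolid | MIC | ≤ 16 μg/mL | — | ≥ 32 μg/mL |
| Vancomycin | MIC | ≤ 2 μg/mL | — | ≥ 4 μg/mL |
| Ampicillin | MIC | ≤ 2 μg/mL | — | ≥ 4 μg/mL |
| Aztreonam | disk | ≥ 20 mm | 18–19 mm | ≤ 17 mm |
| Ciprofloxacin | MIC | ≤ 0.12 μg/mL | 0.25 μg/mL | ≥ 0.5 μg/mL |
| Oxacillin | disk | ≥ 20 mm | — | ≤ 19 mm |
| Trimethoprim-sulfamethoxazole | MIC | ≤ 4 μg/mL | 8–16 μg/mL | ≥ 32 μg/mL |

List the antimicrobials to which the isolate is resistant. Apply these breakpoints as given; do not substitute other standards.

Ertapenem 26 mm: in 23–27 mm → Intermediate
Ampicillin (64 μg/mL) ≥ 4 μg/mL — resistant
Ciprofloxacin: 1 μg/mL is ≥ 0.5 μg/mL ⇒ resistant
Trimethoprim-sulfamethoxazole (8 μg/mL) in 8–16 μg/mL ⇒ Intermediate
Vancomycin 8 μg/mL: ≥ 4 μg/mL → Resistant
Aztreonam: 25 mm is ≥ 20 mm — S
Linezolid: 32 μg/mL is ≥ 32 μg/mL ⇒ R
Oxacillin (17 mm) ≤ 19 mm — Resistant

ampicillin, ciprofloxacin, vancomycin, linezolid, oxacillin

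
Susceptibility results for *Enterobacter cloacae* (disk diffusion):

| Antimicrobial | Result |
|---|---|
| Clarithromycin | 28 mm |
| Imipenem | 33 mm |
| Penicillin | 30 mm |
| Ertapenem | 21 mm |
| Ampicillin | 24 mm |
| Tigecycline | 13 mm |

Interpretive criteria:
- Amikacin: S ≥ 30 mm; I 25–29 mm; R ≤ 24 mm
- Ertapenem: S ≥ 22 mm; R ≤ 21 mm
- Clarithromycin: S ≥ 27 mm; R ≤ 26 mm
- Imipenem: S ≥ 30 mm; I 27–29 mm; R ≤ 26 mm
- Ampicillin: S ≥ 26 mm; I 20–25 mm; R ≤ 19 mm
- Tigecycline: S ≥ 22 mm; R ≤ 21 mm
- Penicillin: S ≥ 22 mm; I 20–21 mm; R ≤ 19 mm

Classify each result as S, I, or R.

S, S, S, R, I, R

Clarithromycin: 28 mm is ≥ 27 mm — Susceptible
Imipenem: 33 mm is ≥ 30 mm → susceptible
Penicillin: 30 mm is ≥ 22 mm — susceptible
Ertapenem: 21 mm is ≤ 21 mm → R
Ampicillin: 24 mm is in 20–25 mm — Intermediate
Tigecycline: 13 mm is ≤ 21 mm ⇒ Resistant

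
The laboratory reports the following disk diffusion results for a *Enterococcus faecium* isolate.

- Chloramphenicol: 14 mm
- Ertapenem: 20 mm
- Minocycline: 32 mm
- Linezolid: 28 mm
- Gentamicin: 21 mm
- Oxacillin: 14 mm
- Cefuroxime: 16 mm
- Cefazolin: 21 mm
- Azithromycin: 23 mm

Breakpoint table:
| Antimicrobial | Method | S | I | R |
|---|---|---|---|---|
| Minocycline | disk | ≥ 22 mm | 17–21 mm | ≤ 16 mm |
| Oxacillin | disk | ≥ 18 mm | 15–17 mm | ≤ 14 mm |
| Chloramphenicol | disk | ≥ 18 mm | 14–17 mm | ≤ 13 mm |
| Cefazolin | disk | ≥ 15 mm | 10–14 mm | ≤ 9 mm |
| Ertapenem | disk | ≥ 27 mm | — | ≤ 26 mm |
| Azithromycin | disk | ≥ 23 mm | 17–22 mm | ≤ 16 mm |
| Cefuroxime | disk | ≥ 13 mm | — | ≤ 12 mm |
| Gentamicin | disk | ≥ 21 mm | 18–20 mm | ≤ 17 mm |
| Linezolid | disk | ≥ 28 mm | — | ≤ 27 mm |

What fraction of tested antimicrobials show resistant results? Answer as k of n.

Chloramphenicol: 14 mm is in 14–17 mm → intermediate
Ertapenem: 20 mm is ≤ 26 mm — resistant
Minocycline (32 mm) ≥ 22 mm — S
Linezolid (28 mm) ≥ 28 mm — susceptible
Gentamicin: 21 mm is ≥ 21 mm → Susceptible
Oxacillin: 14 mm is ≤ 14 mm — Resistant
Cefuroxime: 16 mm is ≥ 13 mm → susceptible
Cefazolin 21 mm: ≥ 15 mm → susceptible
Azithromycin (23 mm) ≥ 23 mm → Susceptible
Resistant: 2/9

2 of 9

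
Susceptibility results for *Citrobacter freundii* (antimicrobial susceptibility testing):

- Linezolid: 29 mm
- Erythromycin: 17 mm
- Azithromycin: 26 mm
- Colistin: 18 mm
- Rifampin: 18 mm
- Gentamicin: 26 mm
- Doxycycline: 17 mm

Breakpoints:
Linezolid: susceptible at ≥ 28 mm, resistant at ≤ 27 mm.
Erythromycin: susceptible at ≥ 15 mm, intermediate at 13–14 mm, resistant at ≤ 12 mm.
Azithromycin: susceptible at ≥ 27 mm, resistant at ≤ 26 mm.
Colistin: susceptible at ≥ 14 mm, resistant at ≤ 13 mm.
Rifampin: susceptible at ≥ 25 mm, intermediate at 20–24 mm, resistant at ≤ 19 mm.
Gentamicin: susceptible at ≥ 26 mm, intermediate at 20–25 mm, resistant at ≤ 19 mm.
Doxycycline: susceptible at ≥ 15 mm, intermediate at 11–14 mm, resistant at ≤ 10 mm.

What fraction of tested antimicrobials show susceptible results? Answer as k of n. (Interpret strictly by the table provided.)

Linezolid 29 mm: ≥ 28 mm → Susceptible
Erythromycin (17 mm) ≥ 15 mm → S
Azithromycin: 26 mm is ≤ 26 mm → Resistant
Colistin 18 mm: ≥ 14 mm — Susceptible
Rifampin 18 mm: ≤ 19 mm — resistant
Gentamicin 26 mm: ≥ 26 mm — Susceptible
Doxycycline: 17 mm is ≥ 15 mm → susceptible
Susceptible: 5/7

5 of 7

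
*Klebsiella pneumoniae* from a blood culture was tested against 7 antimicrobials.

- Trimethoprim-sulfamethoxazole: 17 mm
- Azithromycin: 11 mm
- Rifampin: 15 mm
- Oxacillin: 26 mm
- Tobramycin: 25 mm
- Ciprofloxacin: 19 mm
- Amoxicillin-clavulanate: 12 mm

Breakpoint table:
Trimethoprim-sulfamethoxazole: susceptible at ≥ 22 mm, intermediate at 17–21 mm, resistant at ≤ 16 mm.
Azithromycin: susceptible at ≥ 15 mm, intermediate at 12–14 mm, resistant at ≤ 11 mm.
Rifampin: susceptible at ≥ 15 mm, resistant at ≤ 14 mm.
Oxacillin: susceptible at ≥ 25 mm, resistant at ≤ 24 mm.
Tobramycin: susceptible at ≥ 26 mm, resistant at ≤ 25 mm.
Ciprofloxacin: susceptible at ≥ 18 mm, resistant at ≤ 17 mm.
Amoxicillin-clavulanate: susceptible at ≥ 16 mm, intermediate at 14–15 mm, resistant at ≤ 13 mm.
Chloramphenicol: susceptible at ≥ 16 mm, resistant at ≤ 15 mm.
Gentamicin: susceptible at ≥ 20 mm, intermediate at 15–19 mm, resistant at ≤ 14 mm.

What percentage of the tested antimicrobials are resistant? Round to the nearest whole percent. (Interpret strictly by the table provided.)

Trimethoprim-sulfamethoxazole: 17 mm is in 17–21 mm — Intermediate
Azithromycin (11 mm) ≤ 11 mm ⇒ R
Rifampin (15 mm) ≥ 15 mm — Susceptible
Oxacillin (26 mm) ≥ 25 mm — susceptible
Tobramycin: 25 mm is ≤ 25 mm ⇒ R
Ciprofloxacin 19 mm: ≥ 18 mm ⇒ S
Amoxicillin-clavulanate 12 mm: ≤ 13 mm → R
Resistant: 3/7

43%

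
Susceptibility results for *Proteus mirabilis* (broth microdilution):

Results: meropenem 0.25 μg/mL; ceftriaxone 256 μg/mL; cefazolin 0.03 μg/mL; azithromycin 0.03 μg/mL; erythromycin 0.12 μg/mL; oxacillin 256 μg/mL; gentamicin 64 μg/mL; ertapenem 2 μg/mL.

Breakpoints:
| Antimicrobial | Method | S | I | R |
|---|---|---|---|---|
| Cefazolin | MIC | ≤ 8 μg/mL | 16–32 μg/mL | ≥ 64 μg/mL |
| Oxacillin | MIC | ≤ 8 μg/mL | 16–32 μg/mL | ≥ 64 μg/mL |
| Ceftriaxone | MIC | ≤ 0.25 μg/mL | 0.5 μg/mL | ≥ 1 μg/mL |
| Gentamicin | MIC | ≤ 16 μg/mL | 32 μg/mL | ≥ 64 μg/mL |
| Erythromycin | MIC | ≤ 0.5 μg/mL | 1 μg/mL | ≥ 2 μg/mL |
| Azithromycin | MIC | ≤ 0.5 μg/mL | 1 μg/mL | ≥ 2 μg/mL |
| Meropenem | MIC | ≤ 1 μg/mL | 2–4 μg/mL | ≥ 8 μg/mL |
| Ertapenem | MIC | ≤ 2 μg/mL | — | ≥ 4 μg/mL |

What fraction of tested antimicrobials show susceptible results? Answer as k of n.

5 of 8

Meropenem: 0.25 μg/mL is ≤ 1 μg/mL ⇒ susceptible
Ceftriaxone: 256 μg/mL is ≥ 1 μg/mL → R
Cefazolin (0.03 μg/mL) ≤ 8 μg/mL → Susceptible
Azithromycin: 0.03 μg/mL is ≤ 0.5 μg/mL ⇒ Susceptible
Erythromycin 0.12 μg/mL: ≤ 0.5 μg/mL ⇒ susceptible
Oxacillin 256 μg/mL: ≥ 64 μg/mL ⇒ resistant
Gentamicin (64 μg/mL) ≥ 64 μg/mL — R
Ertapenem: 2 μg/mL is ≤ 2 μg/mL — S
Susceptible: 5/8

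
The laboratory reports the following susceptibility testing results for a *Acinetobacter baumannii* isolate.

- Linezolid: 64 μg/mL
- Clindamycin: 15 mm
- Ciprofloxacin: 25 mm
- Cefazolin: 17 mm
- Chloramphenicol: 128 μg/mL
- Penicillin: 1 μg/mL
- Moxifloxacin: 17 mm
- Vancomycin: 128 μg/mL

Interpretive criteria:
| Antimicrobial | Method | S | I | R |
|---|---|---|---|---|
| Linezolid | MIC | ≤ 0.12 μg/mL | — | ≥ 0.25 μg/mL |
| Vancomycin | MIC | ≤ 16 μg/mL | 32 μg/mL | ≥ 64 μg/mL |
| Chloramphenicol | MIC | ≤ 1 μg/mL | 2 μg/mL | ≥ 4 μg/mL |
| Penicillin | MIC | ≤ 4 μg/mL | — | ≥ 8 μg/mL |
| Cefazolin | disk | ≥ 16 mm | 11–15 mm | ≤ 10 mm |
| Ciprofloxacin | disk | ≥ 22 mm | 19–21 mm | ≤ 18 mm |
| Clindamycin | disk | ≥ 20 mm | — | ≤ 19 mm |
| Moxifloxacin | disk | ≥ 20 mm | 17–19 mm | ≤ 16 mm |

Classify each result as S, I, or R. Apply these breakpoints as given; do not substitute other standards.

R, R, S, S, R, S, I, R

Linezolid 64 μg/mL: ≥ 0.25 μg/mL → resistant
Clindamycin: 15 mm is ≤ 19 mm → Resistant
Ciprofloxacin 25 mm: ≥ 22 mm → S
Cefazolin 17 mm: ≥ 16 mm — S
Chloramphenicol 128 μg/mL: ≥ 4 μg/mL ⇒ resistant
Penicillin 1 μg/mL: ≤ 4 μg/mL ⇒ Susceptible
Moxifloxacin 17 mm: in 17–19 mm → I
Vancomycin: 128 μg/mL is ≥ 64 μg/mL ⇒ resistant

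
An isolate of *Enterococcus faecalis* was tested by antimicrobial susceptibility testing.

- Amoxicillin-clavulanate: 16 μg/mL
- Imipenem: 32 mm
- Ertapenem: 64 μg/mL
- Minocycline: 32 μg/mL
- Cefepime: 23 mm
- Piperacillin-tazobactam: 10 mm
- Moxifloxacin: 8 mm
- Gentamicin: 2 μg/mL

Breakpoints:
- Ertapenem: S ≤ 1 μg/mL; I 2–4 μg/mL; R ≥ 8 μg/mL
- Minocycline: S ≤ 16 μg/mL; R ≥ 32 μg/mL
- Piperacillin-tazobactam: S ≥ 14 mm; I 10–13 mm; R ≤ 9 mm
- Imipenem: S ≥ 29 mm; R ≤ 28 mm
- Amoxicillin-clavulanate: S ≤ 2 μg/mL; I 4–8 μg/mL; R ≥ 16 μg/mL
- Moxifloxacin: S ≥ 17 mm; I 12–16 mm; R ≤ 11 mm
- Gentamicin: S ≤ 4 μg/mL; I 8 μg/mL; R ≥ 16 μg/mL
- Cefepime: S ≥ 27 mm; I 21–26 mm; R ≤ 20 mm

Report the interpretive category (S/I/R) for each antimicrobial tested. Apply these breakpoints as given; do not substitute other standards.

R, S, R, R, I, I, R, S

Amoxicillin-clavulanate: 16 μg/mL is ≥ 16 μg/mL → R
Imipenem (32 mm) ≥ 29 mm — Susceptible
Ertapenem 64 μg/mL: ≥ 8 μg/mL → R
Minocycline (32 μg/mL) ≥ 32 μg/mL ⇒ Resistant
Cefepime: 23 mm is in 21–26 mm — Intermediate
Piperacillin-tazobactam 10 mm: in 10–13 mm → I
Moxifloxacin (8 mm) ≤ 11 mm → R
Gentamicin: 2 μg/mL is ≤ 4 μg/mL — S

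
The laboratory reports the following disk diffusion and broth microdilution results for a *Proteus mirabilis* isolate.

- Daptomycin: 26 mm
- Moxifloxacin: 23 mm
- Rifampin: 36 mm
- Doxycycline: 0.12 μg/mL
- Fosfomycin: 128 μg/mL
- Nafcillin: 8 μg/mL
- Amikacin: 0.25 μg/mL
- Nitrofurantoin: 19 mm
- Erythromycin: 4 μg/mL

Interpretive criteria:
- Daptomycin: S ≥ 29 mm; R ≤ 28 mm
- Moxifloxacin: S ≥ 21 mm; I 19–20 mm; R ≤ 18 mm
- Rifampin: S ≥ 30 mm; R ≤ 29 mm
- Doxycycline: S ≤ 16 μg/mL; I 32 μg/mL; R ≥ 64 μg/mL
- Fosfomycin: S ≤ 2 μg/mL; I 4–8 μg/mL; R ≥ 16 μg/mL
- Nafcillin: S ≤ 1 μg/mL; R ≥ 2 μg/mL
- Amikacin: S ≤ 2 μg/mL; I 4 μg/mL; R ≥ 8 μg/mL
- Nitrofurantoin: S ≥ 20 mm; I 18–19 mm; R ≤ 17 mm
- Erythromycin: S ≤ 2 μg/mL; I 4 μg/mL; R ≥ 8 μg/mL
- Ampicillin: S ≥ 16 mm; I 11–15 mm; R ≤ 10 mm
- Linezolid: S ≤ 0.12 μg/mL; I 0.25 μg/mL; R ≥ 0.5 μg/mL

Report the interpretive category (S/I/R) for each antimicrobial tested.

Daptomycin (26 mm) ≤ 28 mm → R
Moxifloxacin (23 mm) ≥ 21 mm ⇒ S
Rifampin: 36 mm is ≥ 30 mm — Susceptible
Doxycycline (0.12 μg/mL) ≤ 16 μg/mL ⇒ S
Fosfomycin 128 μg/mL: ≥ 16 μg/mL ⇒ resistant
Nafcillin 8 μg/mL: ≥ 2 μg/mL → resistant
Amikacin: 0.25 μg/mL is ≤ 2 μg/mL — S
Nitrofurantoin 19 mm: in 18–19 mm — intermediate
Erythromycin 4 μg/mL: = 4 μg/mL ⇒ I

R, S, S, S, R, R, S, I, I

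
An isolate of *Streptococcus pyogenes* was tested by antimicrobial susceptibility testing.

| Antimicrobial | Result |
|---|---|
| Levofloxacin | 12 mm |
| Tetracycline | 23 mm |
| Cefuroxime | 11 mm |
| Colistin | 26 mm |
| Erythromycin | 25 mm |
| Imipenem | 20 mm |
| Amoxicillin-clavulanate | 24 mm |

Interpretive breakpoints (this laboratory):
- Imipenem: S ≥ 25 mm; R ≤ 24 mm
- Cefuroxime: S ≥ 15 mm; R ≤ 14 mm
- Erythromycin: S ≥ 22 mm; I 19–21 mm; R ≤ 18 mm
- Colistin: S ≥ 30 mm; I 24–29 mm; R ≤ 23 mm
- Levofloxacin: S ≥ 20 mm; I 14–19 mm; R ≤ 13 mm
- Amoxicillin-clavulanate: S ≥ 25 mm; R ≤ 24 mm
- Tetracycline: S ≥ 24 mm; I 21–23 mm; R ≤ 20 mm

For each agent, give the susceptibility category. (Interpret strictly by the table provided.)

R, I, R, I, S, R, R

Levofloxacin: 12 mm is ≤ 13 mm → R
Tetracycline (23 mm) in 21–23 mm — I
Cefuroxime (11 mm) ≤ 14 mm ⇒ resistant
Colistin (26 mm) in 24–29 mm ⇒ intermediate
Erythromycin 25 mm: ≥ 22 mm → susceptible
Imipenem (20 mm) ≤ 24 mm → R
Amoxicillin-clavulanate (24 mm) ≤ 24 mm — Resistant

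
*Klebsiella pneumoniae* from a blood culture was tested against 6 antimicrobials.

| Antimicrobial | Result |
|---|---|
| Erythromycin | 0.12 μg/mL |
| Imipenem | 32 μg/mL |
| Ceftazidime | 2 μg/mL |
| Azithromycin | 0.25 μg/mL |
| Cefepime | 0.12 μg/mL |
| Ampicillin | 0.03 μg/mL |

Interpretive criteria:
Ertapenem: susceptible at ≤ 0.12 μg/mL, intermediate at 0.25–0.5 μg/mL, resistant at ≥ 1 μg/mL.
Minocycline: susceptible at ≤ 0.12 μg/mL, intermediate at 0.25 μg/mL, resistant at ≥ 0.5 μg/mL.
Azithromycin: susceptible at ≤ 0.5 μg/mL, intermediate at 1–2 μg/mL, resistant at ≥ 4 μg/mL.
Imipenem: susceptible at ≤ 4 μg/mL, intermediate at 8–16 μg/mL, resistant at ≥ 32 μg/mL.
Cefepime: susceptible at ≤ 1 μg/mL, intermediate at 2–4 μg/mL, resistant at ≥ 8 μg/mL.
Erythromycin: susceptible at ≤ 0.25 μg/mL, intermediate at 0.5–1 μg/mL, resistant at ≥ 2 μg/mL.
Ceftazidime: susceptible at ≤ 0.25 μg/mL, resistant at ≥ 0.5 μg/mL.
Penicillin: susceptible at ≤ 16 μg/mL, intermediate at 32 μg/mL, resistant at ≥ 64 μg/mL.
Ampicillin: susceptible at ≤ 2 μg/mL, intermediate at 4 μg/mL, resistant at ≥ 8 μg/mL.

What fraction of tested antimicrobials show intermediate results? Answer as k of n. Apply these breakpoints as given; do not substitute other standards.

0 of 6

Erythromycin: 0.12 μg/mL is ≤ 0.25 μg/mL — susceptible
Imipenem 32 μg/mL: ≥ 32 μg/mL → resistant
Ceftazidime: 2 μg/mL is ≥ 0.5 μg/mL → R
Azithromycin 0.25 μg/mL: ≤ 0.5 μg/mL → susceptible
Cefepime 0.12 μg/mL: ≤ 1 μg/mL — susceptible
Ampicillin 0.03 μg/mL: ≤ 2 μg/mL ⇒ Susceptible
Intermediate: 0/6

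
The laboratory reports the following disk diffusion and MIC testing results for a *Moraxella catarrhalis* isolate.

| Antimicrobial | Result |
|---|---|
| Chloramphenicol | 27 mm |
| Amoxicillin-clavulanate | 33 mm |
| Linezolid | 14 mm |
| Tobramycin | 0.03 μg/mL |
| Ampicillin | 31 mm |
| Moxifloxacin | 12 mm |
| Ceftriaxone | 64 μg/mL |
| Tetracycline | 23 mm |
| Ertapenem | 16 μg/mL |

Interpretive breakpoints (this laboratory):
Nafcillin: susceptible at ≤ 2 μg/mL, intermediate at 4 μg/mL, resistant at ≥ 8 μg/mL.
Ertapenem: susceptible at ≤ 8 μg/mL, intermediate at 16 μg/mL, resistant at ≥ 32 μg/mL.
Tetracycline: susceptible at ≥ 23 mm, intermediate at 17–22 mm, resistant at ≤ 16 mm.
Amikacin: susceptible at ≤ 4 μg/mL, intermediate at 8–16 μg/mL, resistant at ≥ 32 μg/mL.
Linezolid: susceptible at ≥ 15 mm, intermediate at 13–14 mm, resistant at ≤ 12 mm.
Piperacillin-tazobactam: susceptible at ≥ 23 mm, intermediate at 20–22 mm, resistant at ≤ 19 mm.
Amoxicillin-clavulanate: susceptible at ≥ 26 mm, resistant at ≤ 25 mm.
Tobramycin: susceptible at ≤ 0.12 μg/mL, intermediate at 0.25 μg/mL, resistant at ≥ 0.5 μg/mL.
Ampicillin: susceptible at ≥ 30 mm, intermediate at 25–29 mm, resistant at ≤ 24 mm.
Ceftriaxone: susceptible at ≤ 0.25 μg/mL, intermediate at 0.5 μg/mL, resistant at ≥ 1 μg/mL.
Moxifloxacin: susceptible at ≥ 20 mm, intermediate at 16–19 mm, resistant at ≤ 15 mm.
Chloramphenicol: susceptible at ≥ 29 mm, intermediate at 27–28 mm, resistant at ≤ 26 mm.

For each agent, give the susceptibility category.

I, S, I, S, S, R, R, S, I

Chloramphenicol 27 mm: in 27–28 mm → intermediate
Amoxicillin-clavulanate: 33 mm is ≥ 26 mm — susceptible
Linezolid 14 mm: in 13–14 mm → I
Tobramycin 0.03 μg/mL: ≤ 0.12 μg/mL — S
Ampicillin (31 mm) ≥ 30 mm ⇒ S
Moxifloxacin 12 mm: ≤ 15 mm → Resistant
Ceftriaxone: 64 μg/mL is ≥ 1 μg/mL — resistant
Tetracycline 23 mm: ≥ 23 mm — Susceptible
Ertapenem 16 μg/mL: = 16 μg/mL → intermediate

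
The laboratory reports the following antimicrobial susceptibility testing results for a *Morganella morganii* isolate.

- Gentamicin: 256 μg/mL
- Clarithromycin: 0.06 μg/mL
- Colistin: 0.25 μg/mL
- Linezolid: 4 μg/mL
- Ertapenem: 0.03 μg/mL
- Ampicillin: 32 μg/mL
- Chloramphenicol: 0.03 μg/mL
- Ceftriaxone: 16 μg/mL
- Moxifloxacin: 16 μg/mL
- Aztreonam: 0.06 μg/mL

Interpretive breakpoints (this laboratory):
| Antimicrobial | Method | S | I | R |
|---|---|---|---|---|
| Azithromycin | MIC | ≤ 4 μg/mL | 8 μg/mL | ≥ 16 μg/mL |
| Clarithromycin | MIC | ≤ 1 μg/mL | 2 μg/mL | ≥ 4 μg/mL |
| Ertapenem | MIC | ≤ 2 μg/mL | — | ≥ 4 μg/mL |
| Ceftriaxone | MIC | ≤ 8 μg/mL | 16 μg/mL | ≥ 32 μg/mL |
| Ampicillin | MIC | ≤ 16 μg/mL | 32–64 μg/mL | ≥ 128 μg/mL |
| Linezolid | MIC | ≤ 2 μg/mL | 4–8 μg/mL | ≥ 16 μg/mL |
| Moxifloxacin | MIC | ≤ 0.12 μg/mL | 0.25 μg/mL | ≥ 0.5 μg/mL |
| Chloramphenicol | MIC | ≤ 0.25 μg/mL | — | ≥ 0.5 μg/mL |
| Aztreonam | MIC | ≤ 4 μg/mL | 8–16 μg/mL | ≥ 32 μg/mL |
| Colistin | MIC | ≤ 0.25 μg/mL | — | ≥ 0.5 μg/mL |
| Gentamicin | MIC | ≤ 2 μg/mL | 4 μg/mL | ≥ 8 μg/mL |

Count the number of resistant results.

Gentamicin 256 μg/mL: ≥ 8 μg/mL ⇒ Resistant
Clarithromycin 0.06 μg/mL: ≤ 1 μg/mL → Susceptible
Colistin (0.25 μg/mL) ≤ 0.25 μg/mL → susceptible
Linezolid (4 μg/mL) in 4–8 μg/mL — intermediate
Ertapenem 0.03 μg/mL: ≤ 2 μg/mL → susceptible
Ampicillin 32 μg/mL: in 32–64 μg/mL → I
Chloramphenicol (0.03 μg/mL) ≤ 0.25 μg/mL ⇒ S
Ceftriaxone 16 μg/mL: = 16 μg/mL → I
Moxifloxacin 16 μg/mL: ≥ 0.5 μg/mL — R
Aztreonam 0.06 μg/mL: ≤ 4 μg/mL — S
Resistant: 2

2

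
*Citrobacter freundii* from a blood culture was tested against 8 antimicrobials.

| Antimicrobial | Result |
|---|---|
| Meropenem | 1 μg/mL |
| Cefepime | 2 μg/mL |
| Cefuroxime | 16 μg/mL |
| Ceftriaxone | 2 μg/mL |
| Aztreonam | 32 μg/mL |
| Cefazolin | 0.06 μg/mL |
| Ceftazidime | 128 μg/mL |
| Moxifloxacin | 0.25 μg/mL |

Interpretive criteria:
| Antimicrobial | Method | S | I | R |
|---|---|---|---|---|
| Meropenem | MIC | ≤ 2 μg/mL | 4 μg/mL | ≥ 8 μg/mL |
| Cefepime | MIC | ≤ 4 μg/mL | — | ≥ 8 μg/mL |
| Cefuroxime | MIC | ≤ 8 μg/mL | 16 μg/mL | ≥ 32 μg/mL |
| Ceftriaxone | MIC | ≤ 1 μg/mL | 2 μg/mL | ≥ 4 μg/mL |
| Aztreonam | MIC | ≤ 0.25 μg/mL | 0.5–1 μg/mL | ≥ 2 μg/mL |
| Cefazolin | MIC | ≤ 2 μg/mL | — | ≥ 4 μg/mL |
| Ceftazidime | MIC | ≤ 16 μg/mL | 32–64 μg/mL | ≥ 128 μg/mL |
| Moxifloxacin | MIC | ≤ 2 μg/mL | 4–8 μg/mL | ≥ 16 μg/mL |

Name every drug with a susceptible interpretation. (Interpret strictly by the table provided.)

Meropenem (1 μg/mL) ≤ 2 μg/mL — S
Cefepime (2 μg/mL) ≤ 4 μg/mL → Susceptible
Cefuroxime (16 μg/mL) = 16 μg/mL — Intermediate
Ceftriaxone: 2 μg/mL is = 2 μg/mL → Intermediate
Aztreonam: 32 μg/mL is ≥ 2 μg/mL ⇒ Resistant
Cefazolin 0.06 μg/mL: ≤ 2 μg/mL — Susceptible
Ceftazidime (128 μg/mL) ≥ 128 μg/mL ⇒ resistant
Moxifloxacin (0.25 μg/mL) ≤ 2 μg/mL — susceptible

meropenem, cefepime, cefazolin, moxifloxacin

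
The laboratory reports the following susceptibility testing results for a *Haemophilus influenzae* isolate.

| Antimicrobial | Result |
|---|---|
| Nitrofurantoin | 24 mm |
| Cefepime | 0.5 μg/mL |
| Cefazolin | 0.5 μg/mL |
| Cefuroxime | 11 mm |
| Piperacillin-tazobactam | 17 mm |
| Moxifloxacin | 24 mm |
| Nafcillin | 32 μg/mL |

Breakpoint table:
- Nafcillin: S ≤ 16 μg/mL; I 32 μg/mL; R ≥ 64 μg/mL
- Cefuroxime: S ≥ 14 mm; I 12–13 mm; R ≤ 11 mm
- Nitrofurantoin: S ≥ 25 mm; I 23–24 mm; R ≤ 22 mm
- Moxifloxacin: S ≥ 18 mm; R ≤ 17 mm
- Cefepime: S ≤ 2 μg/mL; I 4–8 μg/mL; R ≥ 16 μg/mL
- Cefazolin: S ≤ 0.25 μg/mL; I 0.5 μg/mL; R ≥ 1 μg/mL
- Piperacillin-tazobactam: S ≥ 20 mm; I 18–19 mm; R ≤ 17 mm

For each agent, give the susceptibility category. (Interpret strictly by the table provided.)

Nitrofurantoin (24 mm) in 23–24 mm ⇒ I
Cefepime (0.5 μg/mL) ≤ 2 μg/mL — Susceptible
Cefazolin: 0.5 μg/mL is = 0.5 μg/mL ⇒ Intermediate
Cefuroxime: 11 mm is ≤ 11 mm ⇒ resistant
Piperacillin-tazobactam (17 mm) ≤ 17 mm → Resistant
Moxifloxacin (24 mm) ≥ 18 mm — S
Nafcillin 32 μg/mL: = 32 μg/mL → Intermediate

I, S, I, R, R, S, I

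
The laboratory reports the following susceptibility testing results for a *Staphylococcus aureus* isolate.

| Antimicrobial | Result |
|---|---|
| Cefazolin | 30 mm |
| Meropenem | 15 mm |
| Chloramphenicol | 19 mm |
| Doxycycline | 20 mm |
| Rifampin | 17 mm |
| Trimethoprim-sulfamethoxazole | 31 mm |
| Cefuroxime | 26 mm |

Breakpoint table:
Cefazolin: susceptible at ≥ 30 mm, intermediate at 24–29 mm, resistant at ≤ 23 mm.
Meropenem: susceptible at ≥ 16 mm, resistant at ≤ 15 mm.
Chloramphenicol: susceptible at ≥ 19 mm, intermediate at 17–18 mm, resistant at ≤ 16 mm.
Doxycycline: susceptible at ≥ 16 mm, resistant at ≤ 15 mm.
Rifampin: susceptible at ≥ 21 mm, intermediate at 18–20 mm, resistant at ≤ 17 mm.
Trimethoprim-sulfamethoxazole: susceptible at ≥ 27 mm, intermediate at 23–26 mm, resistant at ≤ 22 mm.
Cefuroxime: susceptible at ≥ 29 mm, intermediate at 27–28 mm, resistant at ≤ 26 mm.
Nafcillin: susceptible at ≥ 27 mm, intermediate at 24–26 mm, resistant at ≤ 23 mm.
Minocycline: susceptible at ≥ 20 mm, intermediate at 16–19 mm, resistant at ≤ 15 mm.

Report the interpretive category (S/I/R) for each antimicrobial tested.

Cefazolin 30 mm: ≥ 30 mm ⇒ Susceptible
Meropenem (15 mm) ≤ 15 mm — Resistant
Chloramphenicol 19 mm: ≥ 19 mm → susceptible
Doxycycline: 20 mm is ≥ 16 mm — S
Rifampin (17 mm) ≤ 17 mm → Resistant
Trimethoprim-sulfamethoxazole 31 mm: ≥ 27 mm ⇒ susceptible
Cefuroxime (26 mm) ≤ 26 mm ⇒ Resistant

S, R, S, S, R, S, R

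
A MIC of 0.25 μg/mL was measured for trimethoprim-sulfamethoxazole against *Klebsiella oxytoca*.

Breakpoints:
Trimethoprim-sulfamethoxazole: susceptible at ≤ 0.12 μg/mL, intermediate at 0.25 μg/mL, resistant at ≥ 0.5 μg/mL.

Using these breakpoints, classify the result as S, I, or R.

Intermediate

Trimethoprim-sulfamethoxazole: 0.25 μg/mL is = 0.25 μg/mL — Intermediate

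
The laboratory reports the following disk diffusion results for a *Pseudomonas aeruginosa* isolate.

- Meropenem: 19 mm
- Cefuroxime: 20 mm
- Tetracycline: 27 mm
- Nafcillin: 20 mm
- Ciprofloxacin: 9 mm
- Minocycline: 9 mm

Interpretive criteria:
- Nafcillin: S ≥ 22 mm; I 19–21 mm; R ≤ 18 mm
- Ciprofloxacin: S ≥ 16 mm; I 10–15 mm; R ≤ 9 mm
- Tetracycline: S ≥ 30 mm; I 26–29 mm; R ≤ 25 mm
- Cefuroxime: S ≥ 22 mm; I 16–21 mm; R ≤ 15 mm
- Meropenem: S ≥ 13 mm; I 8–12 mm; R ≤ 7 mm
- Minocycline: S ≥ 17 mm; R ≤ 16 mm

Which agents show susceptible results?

meropenem

Meropenem (19 mm) ≥ 13 mm ⇒ Susceptible
Cefuroxime (20 mm) in 16–21 mm → I
Tetracycline: 27 mm is in 26–29 mm ⇒ Intermediate
Nafcillin 20 mm: in 19–21 mm — intermediate
Ciprofloxacin: 9 mm is ≤ 9 mm — resistant
Minocycline 9 mm: ≤ 16 mm → R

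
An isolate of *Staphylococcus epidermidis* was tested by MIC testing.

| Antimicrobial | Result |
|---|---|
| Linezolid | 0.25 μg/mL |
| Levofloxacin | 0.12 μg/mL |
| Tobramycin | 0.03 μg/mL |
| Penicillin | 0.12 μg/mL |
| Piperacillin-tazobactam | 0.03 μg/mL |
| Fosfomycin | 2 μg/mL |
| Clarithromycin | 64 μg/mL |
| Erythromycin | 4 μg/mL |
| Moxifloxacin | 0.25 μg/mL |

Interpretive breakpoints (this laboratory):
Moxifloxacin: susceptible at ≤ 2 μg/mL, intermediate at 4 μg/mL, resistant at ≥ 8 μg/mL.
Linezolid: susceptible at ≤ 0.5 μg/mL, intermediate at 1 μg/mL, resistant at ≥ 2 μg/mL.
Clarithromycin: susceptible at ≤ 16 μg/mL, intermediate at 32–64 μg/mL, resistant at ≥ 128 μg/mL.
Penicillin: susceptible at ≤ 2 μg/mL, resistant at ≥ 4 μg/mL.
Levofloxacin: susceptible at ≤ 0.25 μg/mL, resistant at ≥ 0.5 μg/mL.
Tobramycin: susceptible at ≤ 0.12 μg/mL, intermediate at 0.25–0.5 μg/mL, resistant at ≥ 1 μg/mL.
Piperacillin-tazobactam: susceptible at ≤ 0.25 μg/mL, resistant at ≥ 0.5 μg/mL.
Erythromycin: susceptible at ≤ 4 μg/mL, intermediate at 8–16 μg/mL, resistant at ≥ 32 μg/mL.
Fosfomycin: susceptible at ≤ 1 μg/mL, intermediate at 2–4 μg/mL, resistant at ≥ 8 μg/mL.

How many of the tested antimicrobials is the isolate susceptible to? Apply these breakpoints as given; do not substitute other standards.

Linezolid: 0.25 μg/mL is ≤ 0.5 μg/mL → Susceptible
Levofloxacin: 0.12 μg/mL is ≤ 0.25 μg/mL — Susceptible
Tobramycin: 0.03 μg/mL is ≤ 0.12 μg/mL ⇒ Susceptible
Penicillin: 0.12 μg/mL is ≤ 2 μg/mL → susceptible
Piperacillin-tazobactam 0.03 μg/mL: ≤ 0.25 μg/mL ⇒ S
Fosfomycin (2 μg/mL) in 2–4 μg/mL — intermediate
Clarithromycin: 64 μg/mL is in 32–64 μg/mL → I
Erythromycin (4 μg/mL) ≤ 4 μg/mL ⇒ Susceptible
Moxifloxacin: 0.25 μg/mL is ≤ 2 μg/mL ⇒ Susceptible
Susceptible: 7

7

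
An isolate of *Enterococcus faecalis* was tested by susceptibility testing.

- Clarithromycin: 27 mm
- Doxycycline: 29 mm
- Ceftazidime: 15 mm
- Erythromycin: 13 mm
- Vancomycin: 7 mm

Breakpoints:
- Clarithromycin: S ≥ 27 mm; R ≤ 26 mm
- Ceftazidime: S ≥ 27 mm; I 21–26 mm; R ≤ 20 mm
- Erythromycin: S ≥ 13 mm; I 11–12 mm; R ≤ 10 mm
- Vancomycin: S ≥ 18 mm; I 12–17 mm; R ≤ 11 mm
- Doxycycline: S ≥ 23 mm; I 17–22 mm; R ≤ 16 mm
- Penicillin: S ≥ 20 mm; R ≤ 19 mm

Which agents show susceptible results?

clarithromycin, doxycycline, erythromycin

Clarithromycin 27 mm: ≥ 27 mm → Susceptible
Doxycycline (29 mm) ≥ 23 mm ⇒ Susceptible
Ceftazidime 15 mm: ≤ 20 mm → Resistant
Erythromycin (13 mm) ≥ 13 mm ⇒ susceptible
Vancomycin: 7 mm is ≤ 11 mm — R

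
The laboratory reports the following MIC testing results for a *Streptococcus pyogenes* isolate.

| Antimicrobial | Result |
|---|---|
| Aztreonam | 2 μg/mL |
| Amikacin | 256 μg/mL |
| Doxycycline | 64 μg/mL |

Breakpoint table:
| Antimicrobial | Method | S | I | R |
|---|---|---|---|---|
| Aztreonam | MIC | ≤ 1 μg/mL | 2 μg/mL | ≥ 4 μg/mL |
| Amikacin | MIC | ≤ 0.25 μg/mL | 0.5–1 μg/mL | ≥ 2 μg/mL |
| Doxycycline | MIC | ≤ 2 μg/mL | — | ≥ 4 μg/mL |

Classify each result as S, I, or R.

I, R, R

Aztreonam (2 μg/mL) = 2 μg/mL — I
Amikacin 256 μg/mL: ≥ 2 μg/mL ⇒ R
Doxycycline (64 μg/mL) ≥ 4 μg/mL → R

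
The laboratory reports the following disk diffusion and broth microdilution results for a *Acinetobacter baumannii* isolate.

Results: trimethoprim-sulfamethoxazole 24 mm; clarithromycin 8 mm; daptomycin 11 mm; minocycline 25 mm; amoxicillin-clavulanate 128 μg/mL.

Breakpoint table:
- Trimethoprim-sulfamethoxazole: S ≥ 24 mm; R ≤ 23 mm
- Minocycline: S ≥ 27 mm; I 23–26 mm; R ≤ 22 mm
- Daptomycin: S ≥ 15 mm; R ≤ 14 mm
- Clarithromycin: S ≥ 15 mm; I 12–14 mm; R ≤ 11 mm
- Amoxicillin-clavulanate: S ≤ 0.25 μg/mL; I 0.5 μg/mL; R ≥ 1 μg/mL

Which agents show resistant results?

Trimethoprim-sulfamethoxazole: 24 mm is ≥ 24 mm ⇒ susceptible
Clarithromycin (8 mm) ≤ 11 mm — Resistant
Daptomycin: 11 mm is ≤ 14 mm → R
Minocycline 25 mm: in 23–26 mm → intermediate
Amoxicillin-clavulanate (128 μg/mL) ≥ 1 μg/mL — resistant

clarithromycin, daptomycin, amoxicillin-clavulanate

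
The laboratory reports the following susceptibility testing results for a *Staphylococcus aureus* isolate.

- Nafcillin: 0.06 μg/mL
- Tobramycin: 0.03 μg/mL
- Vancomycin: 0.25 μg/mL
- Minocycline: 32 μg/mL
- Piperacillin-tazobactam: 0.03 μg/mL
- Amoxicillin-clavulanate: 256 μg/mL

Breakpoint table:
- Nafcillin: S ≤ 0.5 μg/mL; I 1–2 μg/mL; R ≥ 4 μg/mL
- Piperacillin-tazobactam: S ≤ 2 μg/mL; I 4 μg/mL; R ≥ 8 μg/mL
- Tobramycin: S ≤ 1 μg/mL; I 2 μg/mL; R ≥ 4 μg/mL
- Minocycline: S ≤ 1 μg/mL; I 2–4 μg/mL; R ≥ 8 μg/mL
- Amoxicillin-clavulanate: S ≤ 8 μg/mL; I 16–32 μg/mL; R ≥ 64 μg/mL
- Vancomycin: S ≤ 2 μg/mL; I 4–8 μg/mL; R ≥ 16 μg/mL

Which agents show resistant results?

Nafcillin 0.06 μg/mL: ≤ 0.5 μg/mL → Susceptible
Tobramycin (0.03 μg/mL) ≤ 1 μg/mL ⇒ susceptible
Vancomycin (0.25 μg/mL) ≤ 2 μg/mL ⇒ S
Minocycline: 32 μg/mL is ≥ 8 μg/mL → R
Piperacillin-tazobactam: 0.03 μg/mL is ≤ 2 μg/mL — S
Amoxicillin-clavulanate: 256 μg/mL is ≥ 64 μg/mL — R

minocycline, amoxicillin-clavulanate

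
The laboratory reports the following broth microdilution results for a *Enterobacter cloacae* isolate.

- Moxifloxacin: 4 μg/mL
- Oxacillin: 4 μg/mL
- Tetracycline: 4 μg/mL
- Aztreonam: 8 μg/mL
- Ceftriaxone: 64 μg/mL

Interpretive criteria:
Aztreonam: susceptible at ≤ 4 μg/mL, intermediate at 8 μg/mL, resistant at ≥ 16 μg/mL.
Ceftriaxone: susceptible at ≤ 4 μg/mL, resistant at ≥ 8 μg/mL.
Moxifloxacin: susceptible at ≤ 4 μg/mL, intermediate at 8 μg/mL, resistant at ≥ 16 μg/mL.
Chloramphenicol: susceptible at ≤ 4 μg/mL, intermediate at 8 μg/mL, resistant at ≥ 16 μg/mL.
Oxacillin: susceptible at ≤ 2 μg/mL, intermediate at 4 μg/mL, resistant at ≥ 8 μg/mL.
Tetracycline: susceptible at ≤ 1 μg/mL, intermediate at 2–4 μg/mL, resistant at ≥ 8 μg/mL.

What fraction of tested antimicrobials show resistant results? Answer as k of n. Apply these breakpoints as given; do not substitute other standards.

Moxifloxacin: 4 μg/mL is ≤ 4 μg/mL — S
Oxacillin 4 μg/mL: = 4 μg/mL — intermediate
Tetracycline 4 μg/mL: in 2–4 μg/mL — I
Aztreonam (8 μg/mL) = 8 μg/mL — Intermediate
Ceftriaxone: 64 μg/mL is ≥ 8 μg/mL → resistant
Resistant: 1/5

1 of 5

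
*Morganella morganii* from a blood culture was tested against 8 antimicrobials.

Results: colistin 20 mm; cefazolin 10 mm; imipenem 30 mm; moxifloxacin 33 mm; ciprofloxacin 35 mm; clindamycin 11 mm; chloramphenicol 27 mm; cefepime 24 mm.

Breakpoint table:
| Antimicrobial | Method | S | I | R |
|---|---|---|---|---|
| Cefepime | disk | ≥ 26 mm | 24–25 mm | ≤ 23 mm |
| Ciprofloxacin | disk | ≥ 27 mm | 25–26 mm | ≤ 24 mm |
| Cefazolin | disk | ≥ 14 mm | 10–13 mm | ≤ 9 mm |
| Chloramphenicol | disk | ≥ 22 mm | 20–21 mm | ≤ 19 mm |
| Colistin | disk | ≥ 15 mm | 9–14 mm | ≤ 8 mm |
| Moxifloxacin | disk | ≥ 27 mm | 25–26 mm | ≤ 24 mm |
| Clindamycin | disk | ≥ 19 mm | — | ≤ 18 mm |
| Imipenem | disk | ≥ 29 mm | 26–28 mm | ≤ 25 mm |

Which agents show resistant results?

Colistin 20 mm: ≥ 15 mm → Susceptible
Cefazolin (10 mm) in 10–13 mm → Intermediate
Imipenem 30 mm: ≥ 29 mm ⇒ Susceptible
Moxifloxacin: 33 mm is ≥ 27 mm ⇒ S
Ciprofloxacin 35 mm: ≥ 27 mm → susceptible
Clindamycin (11 mm) ≤ 18 mm → R
Chloramphenicol (27 mm) ≥ 22 mm — susceptible
Cefepime 24 mm: in 24–25 mm — I

clindamycin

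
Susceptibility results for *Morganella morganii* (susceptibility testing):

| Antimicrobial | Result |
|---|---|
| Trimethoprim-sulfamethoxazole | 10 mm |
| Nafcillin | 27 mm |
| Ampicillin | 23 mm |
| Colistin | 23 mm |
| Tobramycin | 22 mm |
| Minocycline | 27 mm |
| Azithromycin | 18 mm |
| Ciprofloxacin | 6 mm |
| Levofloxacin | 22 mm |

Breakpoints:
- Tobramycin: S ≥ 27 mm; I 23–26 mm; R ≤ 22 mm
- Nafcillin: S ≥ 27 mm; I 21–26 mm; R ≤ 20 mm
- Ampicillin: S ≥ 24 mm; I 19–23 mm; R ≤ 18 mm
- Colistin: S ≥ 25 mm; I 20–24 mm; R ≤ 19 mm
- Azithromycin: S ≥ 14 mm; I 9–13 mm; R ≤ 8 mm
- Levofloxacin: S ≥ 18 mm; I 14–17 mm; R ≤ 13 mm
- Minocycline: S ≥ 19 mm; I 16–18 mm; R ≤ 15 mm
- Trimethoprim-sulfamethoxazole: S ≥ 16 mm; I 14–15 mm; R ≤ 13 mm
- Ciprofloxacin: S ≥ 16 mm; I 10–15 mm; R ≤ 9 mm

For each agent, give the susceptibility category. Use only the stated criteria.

R, S, I, I, R, S, S, R, S

Trimethoprim-sulfamethoxazole 10 mm: ≤ 13 mm ⇒ Resistant
Nafcillin: 27 mm is ≥ 27 mm → S
Ampicillin: 23 mm is in 19–23 mm — intermediate
Colistin 23 mm: in 20–24 mm ⇒ Intermediate
Tobramycin 22 mm: ≤ 22 mm — Resistant
Minocycline 27 mm: ≥ 19 mm → Susceptible
Azithromycin 18 mm: ≥ 14 mm ⇒ susceptible
Ciprofloxacin (6 mm) ≤ 9 mm → resistant
Levofloxacin (22 mm) ≥ 18 mm ⇒ susceptible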